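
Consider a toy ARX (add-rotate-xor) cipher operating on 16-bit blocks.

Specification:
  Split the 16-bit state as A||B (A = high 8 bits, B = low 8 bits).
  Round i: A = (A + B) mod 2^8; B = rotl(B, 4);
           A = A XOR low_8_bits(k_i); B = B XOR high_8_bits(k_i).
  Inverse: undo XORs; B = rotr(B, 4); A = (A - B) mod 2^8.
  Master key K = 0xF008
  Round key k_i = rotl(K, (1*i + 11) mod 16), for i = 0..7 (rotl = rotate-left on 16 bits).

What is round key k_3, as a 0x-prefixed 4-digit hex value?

0x3C02

K = 0xF008
k_0 = rotl(K, (1*0+11) mod 16) = rotl(K, 11) = 0x4780
k_1 = rotl(K, (1*1+11) mod 16) = rotl(K, 12) = 0x8F00
k_2 = rotl(K, (1*2+11) mod 16) = rotl(K, 13) = 0x1E01
k_3 = rotl(K, (1*3+11) mod 16) = rotl(K, 14) = 0x3C02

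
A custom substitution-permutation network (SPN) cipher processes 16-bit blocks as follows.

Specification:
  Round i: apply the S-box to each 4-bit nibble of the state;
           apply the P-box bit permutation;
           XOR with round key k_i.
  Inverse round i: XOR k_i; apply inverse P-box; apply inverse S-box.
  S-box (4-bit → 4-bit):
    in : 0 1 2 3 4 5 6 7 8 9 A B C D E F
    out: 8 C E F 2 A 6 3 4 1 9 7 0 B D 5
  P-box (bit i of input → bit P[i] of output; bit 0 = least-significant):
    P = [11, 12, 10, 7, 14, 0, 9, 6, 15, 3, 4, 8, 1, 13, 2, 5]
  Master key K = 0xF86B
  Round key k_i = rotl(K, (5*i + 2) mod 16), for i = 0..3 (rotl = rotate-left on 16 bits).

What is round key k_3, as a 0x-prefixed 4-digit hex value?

0xF0D7

K = 0xF86B
k_0 = rotl(K, (5*0+2) mod 16) = rotl(K, 2) = 0xE1AF
k_1 = rotl(K, (5*1+2) mod 16) = rotl(K, 7) = 0x35FC
k_2 = rotl(K, (5*2+2) mod 16) = rotl(K, 12) = 0xBF86
k_3 = rotl(K, (5*3+2) mod 16) = rotl(K, 1) = 0xF0D7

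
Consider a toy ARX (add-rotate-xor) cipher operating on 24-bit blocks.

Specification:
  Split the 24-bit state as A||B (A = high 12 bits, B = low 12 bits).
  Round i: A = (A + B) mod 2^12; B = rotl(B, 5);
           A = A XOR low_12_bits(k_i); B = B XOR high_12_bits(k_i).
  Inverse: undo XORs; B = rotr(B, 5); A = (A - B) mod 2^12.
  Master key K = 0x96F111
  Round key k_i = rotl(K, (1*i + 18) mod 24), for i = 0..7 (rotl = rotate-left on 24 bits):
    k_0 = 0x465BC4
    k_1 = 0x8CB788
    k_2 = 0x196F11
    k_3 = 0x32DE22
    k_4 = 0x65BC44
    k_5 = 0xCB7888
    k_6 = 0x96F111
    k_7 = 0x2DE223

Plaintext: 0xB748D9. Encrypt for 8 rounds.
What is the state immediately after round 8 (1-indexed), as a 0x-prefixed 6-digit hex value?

s_0 = plaintext = 0xB748D9
s_1 = Round(s_0, k_0) = 0xF89F54
s_2 = Round(s_1, k_1) = 0x955255
s_3 = Round(s_2, k_2) = 0x4BBB32
s_4 = Round(s_3, k_3) = 0x1CF57B
s_5 = Round(s_4, k_4) = 0xB0E931
s_6 = Round(s_5, k_5) = 0xCB7A85
s_7 = Round(s_6, k_6) = 0x62D9DA
s_8 = Round(s_7, k_7) = 0x22498D

0x22498D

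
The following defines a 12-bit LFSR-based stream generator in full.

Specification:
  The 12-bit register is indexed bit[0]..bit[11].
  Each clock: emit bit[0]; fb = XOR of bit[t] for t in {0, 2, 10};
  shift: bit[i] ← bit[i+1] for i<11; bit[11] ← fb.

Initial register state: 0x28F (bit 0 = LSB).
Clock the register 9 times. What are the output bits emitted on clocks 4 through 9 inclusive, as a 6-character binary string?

100010

reg_0 = 0x28F
clock 1: out=1, reg = 0x147
clock 2: out=1, reg = 0x0A3
clock 3: out=1, reg = 0x851
clock 4: out=1, reg = 0xC28
clock 5: out=0, reg = 0xE14
clock 6: out=0, reg = 0x70A
clock 7: out=0, reg = 0xB85
clock 8: out=1, reg = 0x5C2
clock 9: out=0, reg = 0xAE1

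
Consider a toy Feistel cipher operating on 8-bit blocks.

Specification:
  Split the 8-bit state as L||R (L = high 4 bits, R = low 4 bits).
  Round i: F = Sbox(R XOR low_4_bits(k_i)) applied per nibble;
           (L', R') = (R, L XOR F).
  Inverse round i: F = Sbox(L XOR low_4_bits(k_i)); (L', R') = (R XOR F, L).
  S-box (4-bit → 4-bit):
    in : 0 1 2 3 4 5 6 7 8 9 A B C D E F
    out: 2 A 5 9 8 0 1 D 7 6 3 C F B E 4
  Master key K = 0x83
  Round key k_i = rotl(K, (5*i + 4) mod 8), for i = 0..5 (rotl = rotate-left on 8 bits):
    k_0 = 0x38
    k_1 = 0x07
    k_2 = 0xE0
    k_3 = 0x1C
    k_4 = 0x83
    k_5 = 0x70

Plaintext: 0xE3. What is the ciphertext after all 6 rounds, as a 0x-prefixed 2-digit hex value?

0x0C

s_0 = plaintext = 0xE3
s_1 = Round(s_0, k_0) = 0x32
s_2 = Round(s_1, k_1) = 0x23
s_3 = Round(s_2, k_2) = 0x3B
s_4 = Round(s_3, k_3) = 0xBE
s_5 = Round(s_4, k_4) = 0xE0
s_6 = Round(s_5, k_5) = 0x0C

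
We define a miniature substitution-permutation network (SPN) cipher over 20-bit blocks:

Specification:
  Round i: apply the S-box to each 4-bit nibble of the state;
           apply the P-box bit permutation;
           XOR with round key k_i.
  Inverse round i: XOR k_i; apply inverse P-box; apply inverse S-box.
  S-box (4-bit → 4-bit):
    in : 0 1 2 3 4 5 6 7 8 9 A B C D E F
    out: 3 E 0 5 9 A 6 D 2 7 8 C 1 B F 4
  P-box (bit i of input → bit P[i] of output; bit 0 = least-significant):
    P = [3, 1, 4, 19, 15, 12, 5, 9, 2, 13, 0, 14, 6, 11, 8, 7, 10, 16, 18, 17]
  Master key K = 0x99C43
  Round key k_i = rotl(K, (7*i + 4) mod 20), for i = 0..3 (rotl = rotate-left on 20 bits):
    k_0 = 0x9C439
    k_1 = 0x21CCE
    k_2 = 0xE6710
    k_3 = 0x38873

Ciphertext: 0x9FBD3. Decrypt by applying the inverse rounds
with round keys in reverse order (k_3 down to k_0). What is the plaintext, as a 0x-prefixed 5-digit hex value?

0xCCE38

s_0 = ciphertext = 0x9FBD3
s_1 = InvRound(s_0, k_3) = 0xAB51A
s_2 = InvRound(s_1, k_2) = 0xF2AD0
s_3 = InvRound(s_2, k_1) = 0x9205E
s_4 = InvRound(s_3, k_0) = 0xCCE38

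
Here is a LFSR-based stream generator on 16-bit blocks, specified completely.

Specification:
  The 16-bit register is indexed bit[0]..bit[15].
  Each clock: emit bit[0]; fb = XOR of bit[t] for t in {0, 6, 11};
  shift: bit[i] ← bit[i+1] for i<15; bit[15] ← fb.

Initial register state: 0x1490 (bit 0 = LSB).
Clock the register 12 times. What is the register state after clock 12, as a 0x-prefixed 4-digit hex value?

0xCC01

reg_0 = 0x1490
clock 1: out=0, reg = 0x0A48
clock 2: out=0, reg = 0x0524
clock 3: out=0, reg = 0x0292
clock 4: out=0, reg = 0x0149
clock 5: out=1, reg = 0x00A4
clock 6: out=0, reg = 0x0052
clock 7: out=0, reg = 0x8029
clock 8: out=1, reg = 0xC014
clock 9: out=0, reg = 0x600A
clock 10: out=0, reg = 0x3005
clock 11: out=1, reg = 0x9802
clock 12: out=0, reg = 0xCC01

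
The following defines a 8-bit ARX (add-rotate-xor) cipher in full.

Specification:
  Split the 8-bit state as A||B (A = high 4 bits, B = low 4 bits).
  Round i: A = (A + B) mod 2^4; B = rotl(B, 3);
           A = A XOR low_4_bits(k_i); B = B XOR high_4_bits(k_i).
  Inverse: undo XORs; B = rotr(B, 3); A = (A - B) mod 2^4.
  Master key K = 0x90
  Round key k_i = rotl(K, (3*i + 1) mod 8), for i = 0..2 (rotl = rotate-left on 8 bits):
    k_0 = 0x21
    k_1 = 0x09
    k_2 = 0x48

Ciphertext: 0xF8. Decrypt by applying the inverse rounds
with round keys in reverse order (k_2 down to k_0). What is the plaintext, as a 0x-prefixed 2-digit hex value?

s_0 = ciphertext = 0xF8
s_1 = InvRound(s_0, k_2) = 0xE9
s_2 = InvRound(s_1, k_1) = 0x43
s_3 = InvRound(s_2, k_0) = 0x32

0x32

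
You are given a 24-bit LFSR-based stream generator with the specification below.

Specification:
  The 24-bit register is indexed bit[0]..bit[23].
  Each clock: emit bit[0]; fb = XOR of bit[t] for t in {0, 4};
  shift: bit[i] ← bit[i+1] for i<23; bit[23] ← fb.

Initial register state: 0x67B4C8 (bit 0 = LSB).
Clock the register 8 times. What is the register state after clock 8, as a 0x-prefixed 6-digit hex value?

reg_0 = 0x67B4C8
clock 1: out=0, reg = 0x33DA64
clock 2: out=0, reg = 0x19ED32
clock 3: out=0, reg = 0x8CF699
clock 4: out=1, reg = 0x467B4C
clock 5: out=0, reg = 0x233DA6
clock 6: out=0, reg = 0x119ED3
clock 7: out=1, reg = 0x08CF69
clock 8: out=1, reg = 0x8467B4

0x8467B4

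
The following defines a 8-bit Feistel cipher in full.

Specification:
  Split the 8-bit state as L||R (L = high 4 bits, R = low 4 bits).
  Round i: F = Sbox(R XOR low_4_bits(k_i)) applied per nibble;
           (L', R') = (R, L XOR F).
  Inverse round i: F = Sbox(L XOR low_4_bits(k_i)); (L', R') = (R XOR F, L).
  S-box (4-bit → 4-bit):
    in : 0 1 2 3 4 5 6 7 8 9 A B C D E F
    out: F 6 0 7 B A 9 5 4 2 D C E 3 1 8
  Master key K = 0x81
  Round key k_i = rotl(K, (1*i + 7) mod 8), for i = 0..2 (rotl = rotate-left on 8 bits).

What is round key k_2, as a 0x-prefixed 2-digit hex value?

K = 0x81
k_0 = rotl(K, (1*0+7) mod 8) = rotl(K, 7) = 0xC0
k_1 = rotl(K, (1*1+7) mod 8) = rotl(K, 0) = 0x81
k_2 = rotl(K, (1*2+7) mod 8) = rotl(K, 1) = 0x03

0x03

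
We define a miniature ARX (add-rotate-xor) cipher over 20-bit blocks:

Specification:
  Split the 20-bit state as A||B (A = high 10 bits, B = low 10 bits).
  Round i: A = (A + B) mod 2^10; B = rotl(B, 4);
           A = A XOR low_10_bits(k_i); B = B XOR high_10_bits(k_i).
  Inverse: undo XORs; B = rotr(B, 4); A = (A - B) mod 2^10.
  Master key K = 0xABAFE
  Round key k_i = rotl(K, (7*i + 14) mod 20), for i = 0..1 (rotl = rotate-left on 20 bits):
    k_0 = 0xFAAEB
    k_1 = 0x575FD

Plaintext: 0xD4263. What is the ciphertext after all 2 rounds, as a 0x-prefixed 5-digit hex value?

s_0 = plaintext = 0xD4263
s_1 = Round(s_0, k_0) = 0xD61D3
s_2 = Round(s_1, k_1) = 0x3586A

0x3586A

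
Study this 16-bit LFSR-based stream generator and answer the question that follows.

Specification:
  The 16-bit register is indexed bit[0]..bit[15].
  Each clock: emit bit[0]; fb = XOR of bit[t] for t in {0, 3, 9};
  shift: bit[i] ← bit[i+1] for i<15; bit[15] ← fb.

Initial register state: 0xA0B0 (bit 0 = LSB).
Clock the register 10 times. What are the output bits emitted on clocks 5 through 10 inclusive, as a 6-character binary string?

110100

reg_0 = 0xA0B0
clock 1: out=0, reg = 0x5058
clock 2: out=0, reg = 0xA82C
clock 3: out=0, reg = 0xD416
clock 4: out=0, reg = 0x6A0B
clock 5: out=1, reg = 0xB505
clock 6: out=1, reg = 0xDA82
clock 7: out=0, reg = 0xED41
clock 8: out=1, reg = 0xF6A0
clock 9: out=0, reg = 0xFB50
clock 10: out=0, reg = 0xFDA8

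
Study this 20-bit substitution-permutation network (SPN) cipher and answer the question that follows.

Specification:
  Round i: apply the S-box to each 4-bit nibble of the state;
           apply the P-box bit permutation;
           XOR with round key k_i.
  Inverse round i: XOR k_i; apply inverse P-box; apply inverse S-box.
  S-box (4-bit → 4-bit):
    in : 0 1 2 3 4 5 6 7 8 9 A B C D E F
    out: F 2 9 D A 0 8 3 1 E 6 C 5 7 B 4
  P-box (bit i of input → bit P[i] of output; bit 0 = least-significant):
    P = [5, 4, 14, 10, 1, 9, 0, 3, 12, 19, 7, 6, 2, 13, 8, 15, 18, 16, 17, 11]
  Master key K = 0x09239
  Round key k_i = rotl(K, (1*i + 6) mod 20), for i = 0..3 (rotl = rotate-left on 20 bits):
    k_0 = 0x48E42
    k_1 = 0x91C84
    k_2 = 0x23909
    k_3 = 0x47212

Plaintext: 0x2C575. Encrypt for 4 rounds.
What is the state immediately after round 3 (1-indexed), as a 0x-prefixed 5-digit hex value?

s_0 = plaintext = 0x2C575
s_1 = Round(s_0, k_0) = 0x08544
s_2 = Round(s_1, k_1) = 0xE1298
s_3 = Round(s_2, k_2) = 0x70360
s_4 = Round(s_3, k_3) = 0x187EE

0x70360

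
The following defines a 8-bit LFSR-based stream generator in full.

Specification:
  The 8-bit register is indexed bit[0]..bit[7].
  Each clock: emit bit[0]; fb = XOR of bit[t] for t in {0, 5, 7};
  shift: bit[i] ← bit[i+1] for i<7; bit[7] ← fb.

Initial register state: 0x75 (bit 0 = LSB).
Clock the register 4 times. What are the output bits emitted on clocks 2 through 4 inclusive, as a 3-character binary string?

reg_0 = 0x75
clock 1: out=1, reg = 0x3A
clock 2: out=0, reg = 0x9D
clock 3: out=1, reg = 0x4E
clock 4: out=0, reg = 0x27

010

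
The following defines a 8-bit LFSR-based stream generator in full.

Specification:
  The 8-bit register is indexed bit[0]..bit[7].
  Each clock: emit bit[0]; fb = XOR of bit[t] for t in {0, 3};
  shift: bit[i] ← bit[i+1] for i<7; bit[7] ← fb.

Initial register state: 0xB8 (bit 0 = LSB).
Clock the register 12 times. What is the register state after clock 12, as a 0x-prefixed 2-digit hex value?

reg_0 = 0xB8
clock 1: out=0, reg = 0xDC
clock 2: out=0, reg = 0xEE
clock 3: out=0, reg = 0xF7
clock 4: out=1, reg = 0xFB
clock 5: out=1, reg = 0x7D
clock 6: out=1, reg = 0x3E
clock 7: out=0, reg = 0x9F
clock 8: out=1, reg = 0x4F
clock 9: out=1, reg = 0x27
clock 10: out=1, reg = 0x93
clock 11: out=1, reg = 0xC9
clock 12: out=1, reg = 0x64

0x64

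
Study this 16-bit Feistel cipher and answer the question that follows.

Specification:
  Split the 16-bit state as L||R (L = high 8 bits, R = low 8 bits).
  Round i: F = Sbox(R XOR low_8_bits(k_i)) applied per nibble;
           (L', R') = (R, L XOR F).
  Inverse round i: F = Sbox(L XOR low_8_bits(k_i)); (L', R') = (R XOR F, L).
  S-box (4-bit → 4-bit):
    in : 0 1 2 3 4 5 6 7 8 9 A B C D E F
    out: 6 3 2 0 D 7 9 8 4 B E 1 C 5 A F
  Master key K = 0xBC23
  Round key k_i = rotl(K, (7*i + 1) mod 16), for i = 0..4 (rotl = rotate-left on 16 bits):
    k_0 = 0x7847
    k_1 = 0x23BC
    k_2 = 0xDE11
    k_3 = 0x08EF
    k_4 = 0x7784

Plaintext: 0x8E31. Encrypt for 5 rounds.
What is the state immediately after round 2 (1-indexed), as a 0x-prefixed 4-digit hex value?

0x0720

s_0 = plaintext = 0x8E31
s_1 = Round(s_0, k_0) = 0x3107
s_2 = Round(s_1, k_1) = 0x0720
s_3 = Round(s_2, k_2) = 0x2004
s_4 = Round(s_3, k_3) = 0x0481
s_5 = Round(s_4, k_4) = 0x8163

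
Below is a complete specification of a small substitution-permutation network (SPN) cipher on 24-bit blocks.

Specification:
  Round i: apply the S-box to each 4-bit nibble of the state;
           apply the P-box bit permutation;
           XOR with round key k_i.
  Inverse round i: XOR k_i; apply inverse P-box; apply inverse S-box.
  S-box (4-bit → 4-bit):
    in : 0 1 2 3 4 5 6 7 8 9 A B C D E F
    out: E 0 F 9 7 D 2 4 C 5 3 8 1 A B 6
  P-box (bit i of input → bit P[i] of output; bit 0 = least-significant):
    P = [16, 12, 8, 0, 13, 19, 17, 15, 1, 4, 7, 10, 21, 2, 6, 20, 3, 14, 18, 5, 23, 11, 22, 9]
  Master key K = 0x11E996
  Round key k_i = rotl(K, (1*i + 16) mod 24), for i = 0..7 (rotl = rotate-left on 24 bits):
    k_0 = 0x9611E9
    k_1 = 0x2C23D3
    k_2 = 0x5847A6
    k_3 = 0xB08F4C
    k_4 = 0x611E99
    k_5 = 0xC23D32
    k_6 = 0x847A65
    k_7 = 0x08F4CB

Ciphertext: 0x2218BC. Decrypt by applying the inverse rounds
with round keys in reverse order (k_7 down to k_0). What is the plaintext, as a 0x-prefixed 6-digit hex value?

s_0 = ciphertext = 0x2218BC
s_1 = InvRound(s_0, k_7) = 0x6D4E2B
s_2 = InvRound(s_1, k_6) = 0x9C43AA
s_3 = InvRound(s_2, k_5) = 0x04B046
s_4 = InvRound(s_3, k_4) = 0x094233
s_5 = InvRound(s_4, k_3) = 0xAE2ED5
s_6 = InvRound(s_5, k_2) = 0x405A98
s_7 = InvRound(s_6, k_1) = 0xF49CA0
s_8 = InvRound(s_7, k_0) = 0xFC9B88

0xFC9B88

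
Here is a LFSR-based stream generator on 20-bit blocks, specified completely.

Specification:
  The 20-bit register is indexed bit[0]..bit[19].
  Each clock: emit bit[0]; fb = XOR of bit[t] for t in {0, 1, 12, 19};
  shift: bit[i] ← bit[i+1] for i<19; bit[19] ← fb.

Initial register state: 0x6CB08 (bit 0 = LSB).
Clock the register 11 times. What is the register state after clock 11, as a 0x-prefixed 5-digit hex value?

0xB40D9

reg_0 = 0x6CB08
clock 1: out=0, reg = 0x36584
clock 2: out=0, reg = 0x1B2C2
clock 3: out=0, reg = 0x0D961
clock 4: out=1, reg = 0x06CB0
clock 5: out=0, reg = 0x03658
clock 6: out=0, reg = 0x81B2C
clock 7: out=0, reg = 0x40D96
clock 8: out=0, reg = 0xA06CB
clock 9: out=1, reg = 0xD0365
clock 10: out=1, reg = 0x681B2
clock 11: out=0, reg = 0xB40D9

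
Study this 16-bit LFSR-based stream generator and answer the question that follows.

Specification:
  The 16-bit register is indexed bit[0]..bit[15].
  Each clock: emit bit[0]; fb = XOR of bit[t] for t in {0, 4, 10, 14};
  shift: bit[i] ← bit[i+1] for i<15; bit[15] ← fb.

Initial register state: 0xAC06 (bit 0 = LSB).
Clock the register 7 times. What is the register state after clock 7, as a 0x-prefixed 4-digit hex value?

reg_0 = 0xAC06
clock 1: out=0, reg = 0xD603
clock 2: out=1, reg = 0xEB01
clock 3: out=1, reg = 0x7580
clock 4: out=0, reg = 0x3AC0
clock 5: out=0, reg = 0x1D60
clock 6: out=0, reg = 0x8EB0
clock 7: out=0, reg = 0x4758

0x4758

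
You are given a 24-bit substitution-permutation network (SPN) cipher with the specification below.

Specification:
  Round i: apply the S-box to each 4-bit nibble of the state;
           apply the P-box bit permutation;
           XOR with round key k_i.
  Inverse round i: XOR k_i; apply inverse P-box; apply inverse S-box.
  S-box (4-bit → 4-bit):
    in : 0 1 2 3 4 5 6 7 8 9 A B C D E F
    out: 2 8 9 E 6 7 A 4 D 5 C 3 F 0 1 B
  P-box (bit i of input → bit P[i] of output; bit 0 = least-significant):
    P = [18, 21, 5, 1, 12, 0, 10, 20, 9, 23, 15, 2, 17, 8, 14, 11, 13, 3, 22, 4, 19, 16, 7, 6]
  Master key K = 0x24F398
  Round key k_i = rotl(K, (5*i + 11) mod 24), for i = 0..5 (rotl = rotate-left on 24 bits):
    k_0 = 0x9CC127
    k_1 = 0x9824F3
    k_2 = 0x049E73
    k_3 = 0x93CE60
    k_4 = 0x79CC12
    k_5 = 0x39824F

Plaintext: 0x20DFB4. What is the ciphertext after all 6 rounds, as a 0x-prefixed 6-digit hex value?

0x88745B

s_0 = plaintext = 0x20DFB4
s_1 = Round(s_0, k_0) = 0x34D34A
s_2 = Round(s_1, k_1) = 0x59A01C
s_3 = Round(s_2, k_2) = 0xF9F6D1
s_4 = Round(s_3, k_3) = 0x58E726
s_5 = Round(s_4, k_4) = 0x027C80
s_6 = Round(s_5, k_5) = 0x88745B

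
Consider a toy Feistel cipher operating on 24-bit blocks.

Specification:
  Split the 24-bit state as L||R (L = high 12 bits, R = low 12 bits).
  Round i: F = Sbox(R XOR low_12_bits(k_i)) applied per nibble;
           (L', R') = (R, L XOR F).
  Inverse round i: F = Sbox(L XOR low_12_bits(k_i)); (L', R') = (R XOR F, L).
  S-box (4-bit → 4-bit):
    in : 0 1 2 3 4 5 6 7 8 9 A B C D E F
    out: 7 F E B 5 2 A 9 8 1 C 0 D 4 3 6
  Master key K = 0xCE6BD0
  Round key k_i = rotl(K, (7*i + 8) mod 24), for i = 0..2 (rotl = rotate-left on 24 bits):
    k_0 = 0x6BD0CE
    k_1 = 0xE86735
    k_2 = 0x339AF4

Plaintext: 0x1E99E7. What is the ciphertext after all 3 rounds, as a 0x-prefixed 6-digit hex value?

s_0 = plaintext = 0x1E99E7
s_1 = Round(s_0, k_0) = 0x9E7008
s_2 = Round(s_1, k_1) = 0x008053
s_3 = Round(s_2, k_2) = 0x053CC1

0x053CC1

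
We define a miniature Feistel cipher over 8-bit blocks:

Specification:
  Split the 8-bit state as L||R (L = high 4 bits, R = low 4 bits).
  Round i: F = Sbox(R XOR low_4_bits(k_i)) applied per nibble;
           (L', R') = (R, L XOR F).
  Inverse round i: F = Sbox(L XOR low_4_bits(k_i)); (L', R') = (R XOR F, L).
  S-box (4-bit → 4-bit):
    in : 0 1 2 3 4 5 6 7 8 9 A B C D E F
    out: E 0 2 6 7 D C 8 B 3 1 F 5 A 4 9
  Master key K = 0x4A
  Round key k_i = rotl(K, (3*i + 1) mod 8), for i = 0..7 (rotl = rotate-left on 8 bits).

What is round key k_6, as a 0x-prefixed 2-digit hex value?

K = 0x4A
k_0 = rotl(K, (3*0+1) mod 8) = rotl(K, 1) = 0x94
k_1 = rotl(K, (3*1+1) mod 8) = rotl(K, 4) = 0xA4
k_2 = rotl(K, (3*2+1) mod 8) = rotl(K, 7) = 0x25
k_3 = rotl(K, (3*3+1) mod 8) = rotl(K, 2) = 0x29
k_4 = rotl(K, (3*4+1) mod 8) = rotl(K, 5) = 0x49
k_5 = rotl(K, (3*5+1) mod 8) = rotl(K, 0) = 0x4A
k_6 = rotl(K, (3*6+1) mod 8) = rotl(K, 3) = 0x52

0x52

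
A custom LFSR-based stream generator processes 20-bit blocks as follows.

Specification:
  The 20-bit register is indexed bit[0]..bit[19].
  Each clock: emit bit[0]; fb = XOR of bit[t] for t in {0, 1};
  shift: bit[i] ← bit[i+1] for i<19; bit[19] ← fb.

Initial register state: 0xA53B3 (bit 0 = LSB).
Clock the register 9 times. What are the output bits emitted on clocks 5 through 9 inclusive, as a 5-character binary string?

11011

reg_0 = 0xA53B3
clock 1: out=1, reg = 0x529D9
clock 2: out=1, reg = 0xA94EC
clock 3: out=0, reg = 0x54A76
clock 4: out=0, reg = 0xAA53B
clock 5: out=1, reg = 0x5529D
clock 6: out=1, reg = 0xAA94E
clock 7: out=0, reg = 0xD54A7
clock 8: out=1, reg = 0x6AA53
clock 9: out=1, reg = 0x35529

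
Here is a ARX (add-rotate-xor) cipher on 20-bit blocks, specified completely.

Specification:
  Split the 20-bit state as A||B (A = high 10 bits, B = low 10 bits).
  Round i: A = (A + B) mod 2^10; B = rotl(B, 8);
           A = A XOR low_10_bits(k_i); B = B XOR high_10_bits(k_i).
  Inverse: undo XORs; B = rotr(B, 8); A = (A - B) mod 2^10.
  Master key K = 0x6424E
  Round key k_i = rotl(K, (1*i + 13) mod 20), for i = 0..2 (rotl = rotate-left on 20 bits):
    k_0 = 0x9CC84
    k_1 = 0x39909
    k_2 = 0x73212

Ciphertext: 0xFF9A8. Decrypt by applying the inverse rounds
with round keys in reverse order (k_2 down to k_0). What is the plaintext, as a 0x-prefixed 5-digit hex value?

s_0 = ciphertext = 0xFF9A8
s_1 = InvRound(s_0, k_2) = 0x17190
s_2 = InvRound(s_1, k_1) = 0xDF1D9
s_3 = InvRound(s_2, k_0) = 0x536AB

0x536AB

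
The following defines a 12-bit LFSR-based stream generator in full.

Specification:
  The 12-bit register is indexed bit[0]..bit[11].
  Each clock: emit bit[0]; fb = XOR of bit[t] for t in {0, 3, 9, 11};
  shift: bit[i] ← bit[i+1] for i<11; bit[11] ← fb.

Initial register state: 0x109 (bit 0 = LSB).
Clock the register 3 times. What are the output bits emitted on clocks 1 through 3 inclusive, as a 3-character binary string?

100

reg_0 = 0x109
clock 1: out=1, reg = 0x084
clock 2: out=0, reg = 0x042
clock 3: out=0, reg = 0x021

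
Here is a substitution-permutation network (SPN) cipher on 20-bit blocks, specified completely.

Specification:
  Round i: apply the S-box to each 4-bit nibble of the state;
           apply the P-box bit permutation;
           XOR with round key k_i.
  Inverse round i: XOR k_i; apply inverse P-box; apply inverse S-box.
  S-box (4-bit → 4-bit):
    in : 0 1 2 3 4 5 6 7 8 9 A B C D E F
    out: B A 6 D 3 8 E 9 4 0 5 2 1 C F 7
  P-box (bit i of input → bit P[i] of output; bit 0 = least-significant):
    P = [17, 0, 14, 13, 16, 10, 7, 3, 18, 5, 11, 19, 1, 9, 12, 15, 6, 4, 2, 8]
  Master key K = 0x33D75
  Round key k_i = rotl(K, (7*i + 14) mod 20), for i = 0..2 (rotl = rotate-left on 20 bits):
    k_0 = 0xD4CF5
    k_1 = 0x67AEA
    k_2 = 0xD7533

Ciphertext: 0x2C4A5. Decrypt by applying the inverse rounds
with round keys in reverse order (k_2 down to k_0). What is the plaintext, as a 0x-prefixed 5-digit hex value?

0xA302F

s_0 = ciphertext = 0x2C4A5
s_1 = InvRound(s_0, k_2) = 0x637A7
s_2 = InvRound(s_1, k_1) = 0x39812
s_3 = InvRound(s_2, k_0) = 0xA302F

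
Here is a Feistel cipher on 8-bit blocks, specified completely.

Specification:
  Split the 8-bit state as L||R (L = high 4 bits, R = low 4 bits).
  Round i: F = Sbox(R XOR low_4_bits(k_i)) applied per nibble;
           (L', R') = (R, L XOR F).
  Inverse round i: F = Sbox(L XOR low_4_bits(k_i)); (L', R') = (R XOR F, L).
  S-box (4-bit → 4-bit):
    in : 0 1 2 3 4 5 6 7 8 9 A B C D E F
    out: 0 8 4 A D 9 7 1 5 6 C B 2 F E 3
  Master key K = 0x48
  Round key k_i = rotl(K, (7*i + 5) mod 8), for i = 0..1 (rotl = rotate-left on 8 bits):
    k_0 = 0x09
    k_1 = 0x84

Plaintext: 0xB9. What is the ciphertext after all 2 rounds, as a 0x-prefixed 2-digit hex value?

s_0 = plaintext = 0xB9
s_1 = Round(s_0, k_0) = 0x9B
s_2 = Round(s_1, k_1) = 0xBA

0xBA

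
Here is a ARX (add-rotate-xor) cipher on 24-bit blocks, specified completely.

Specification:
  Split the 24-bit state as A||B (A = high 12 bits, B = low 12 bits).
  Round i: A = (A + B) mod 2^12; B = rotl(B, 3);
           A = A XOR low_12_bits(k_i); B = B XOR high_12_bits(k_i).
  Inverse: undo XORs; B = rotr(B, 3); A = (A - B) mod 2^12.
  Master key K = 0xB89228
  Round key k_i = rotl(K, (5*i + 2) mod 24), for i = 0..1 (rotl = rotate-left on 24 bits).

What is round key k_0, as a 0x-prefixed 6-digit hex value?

0xE248A2

K = 0xB89228
k_0 = rotl(K, (5*0+2) mod 24) = rotl(K, 2) = 0xE248A2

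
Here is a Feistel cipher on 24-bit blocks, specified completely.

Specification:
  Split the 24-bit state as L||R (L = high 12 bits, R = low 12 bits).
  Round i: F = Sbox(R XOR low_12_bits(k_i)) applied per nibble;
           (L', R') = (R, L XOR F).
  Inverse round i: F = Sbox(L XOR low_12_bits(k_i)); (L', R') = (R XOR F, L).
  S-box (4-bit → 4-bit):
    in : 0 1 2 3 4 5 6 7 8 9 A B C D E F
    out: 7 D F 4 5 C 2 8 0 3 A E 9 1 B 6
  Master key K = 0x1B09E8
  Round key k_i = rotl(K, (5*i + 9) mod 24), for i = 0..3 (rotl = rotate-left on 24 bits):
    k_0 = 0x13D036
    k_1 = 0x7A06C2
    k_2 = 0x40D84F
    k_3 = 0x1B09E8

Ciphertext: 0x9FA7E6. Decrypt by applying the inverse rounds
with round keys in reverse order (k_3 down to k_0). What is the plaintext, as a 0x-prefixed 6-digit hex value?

s_0 = ciphertext = 0x9FA7E6
s_1 = InvRound(s_0, k_3) = 0x0399FA
s_2 = InvRound(s_1, k_2) = 0x978039
s_3 = InvRound(s_2, k_1) = 0x6D3978
s_4 = InvRound(s_3, k_0) = 0xBC46D3

0xBC46D3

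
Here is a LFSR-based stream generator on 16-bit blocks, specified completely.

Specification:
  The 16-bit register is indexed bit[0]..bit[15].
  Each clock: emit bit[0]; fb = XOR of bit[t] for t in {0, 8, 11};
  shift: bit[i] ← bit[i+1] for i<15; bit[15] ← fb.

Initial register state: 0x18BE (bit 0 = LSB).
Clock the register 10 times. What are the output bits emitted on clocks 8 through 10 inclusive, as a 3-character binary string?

100

reg_0 = 0x18BE
clock 1: out=0, reg = 0x8C5F
clock 2: out=1, reg = 0x462F
clock 3: out=1, reg = 0xA317
clock 4: out=1, reg = 0x518B
clock 5: out=1, reg = 0x28C5
clock 6: out=1, reg = 0x1462
clock 7: out=0, reg = 0x0A31
clock 8: out=1, reg = 0x0518
clock 9: out=0, reg = 0x828C
clock 10: out=0, reg = 0x4146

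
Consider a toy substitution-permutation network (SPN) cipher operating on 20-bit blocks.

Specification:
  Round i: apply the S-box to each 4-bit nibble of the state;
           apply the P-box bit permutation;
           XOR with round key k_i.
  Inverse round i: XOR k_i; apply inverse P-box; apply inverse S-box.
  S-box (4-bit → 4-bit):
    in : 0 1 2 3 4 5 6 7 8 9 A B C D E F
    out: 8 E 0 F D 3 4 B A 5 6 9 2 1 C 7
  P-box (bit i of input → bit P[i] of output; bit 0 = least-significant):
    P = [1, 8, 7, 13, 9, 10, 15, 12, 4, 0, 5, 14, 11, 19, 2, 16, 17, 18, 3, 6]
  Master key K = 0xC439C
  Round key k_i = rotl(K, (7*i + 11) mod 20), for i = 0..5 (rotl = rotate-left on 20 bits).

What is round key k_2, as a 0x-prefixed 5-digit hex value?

0x87398

K = 0xC439C
k_0 = rotl(K, (7*0+11) mod 20) = rotl(K, 11) = 0xCE621
k_1 = rotl(K, (7*1+11) mod 20) = rotl(K, 18) = 0x310E7
k_2 = rotl(K, (7*2+11) mod 20) = rotl(K, 5) = 0x87398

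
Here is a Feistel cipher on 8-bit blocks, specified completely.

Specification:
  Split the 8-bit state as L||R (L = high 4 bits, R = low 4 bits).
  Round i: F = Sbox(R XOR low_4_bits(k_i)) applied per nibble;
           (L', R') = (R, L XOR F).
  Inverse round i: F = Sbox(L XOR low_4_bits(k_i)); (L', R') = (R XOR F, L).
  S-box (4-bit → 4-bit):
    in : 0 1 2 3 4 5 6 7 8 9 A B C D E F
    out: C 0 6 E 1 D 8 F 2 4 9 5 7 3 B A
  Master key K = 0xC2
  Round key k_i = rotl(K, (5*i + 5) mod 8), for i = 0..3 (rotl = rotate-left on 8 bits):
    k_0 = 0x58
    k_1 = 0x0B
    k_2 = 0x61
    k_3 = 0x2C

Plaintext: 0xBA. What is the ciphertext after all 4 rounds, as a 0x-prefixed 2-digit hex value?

s_0 = plaintext = 0xBA
s_1 = Round(s_0, k_0) = 0xAD
s_2 = Round(s_1, k_1) = 0xD2
s_3 = Round(s_2, k_2) = 0x23
s_4 = Round(s_3, k_3) = 0x38

0x38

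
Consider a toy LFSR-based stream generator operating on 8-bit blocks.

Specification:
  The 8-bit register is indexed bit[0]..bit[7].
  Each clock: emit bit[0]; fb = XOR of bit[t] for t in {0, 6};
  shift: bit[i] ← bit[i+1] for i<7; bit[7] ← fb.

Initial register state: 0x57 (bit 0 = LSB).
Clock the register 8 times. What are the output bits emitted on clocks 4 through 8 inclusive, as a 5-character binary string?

01010

reg_0 = 0x57
clock 1: out=1, reg = 0x2B
clock 2: out=1, reg = 0x95
clock 3: out=1, reg = 0xCA
clock 4: out=0, reg = 0xE5
clock 5: out=1, reg = 0x72
clock 6: out=0, reg = 0xB9
clock 7: out=1, reg = 0xDC
clock 8: out=0, reg = 0xEE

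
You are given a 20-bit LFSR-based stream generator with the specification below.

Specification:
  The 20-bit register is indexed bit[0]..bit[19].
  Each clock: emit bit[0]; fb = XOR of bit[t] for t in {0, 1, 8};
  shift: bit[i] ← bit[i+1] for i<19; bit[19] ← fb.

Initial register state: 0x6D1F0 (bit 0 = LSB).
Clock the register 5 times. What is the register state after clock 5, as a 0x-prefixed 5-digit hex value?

reg_0 = 0x6D1F0
clock 1: out=0, reg = 0xB68F8
clock 2: out=0, reg = 0x5B47C
clock 3: out=0, reg = 0x2DA3E
clock 4: out=0, reg = 0x96D1F
clock 5: out=1, reg = 0xCB68F

0xCB68F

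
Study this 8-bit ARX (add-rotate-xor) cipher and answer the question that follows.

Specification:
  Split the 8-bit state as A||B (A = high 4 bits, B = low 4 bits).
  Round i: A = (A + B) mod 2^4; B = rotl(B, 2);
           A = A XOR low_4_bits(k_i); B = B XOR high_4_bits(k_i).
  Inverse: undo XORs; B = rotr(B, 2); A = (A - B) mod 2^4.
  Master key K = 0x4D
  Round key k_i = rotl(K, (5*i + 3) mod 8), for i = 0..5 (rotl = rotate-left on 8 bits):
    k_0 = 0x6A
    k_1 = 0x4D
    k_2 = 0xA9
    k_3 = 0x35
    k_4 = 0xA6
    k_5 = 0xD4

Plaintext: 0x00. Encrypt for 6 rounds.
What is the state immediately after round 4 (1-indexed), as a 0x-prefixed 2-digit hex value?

0x54

s_0 = plaintext = 0x00
s_1 = Round(s_0, k_0) = 0xA6
s_2 = Round(s_1, k_1) = 0xDD
s_3 = Round(s_2, k_2) = 0x3D
s_4 = Round(s_3, k_3) = 0x54
s_5 = Round(s_4, k_4) = 0xFB
s_6 = Round(s_5, k_5) = 0xE3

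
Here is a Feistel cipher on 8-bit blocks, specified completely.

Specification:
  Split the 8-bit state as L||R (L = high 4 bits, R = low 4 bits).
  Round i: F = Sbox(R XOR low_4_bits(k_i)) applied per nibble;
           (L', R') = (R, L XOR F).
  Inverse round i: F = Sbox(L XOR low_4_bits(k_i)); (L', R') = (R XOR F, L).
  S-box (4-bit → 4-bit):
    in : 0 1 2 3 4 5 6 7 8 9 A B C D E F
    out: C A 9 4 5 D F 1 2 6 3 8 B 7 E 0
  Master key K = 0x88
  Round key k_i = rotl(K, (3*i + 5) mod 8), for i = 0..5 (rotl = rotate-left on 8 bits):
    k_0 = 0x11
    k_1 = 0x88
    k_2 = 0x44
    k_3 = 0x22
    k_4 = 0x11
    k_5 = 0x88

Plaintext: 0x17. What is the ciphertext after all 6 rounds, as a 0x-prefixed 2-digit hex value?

0x79

s_0 = plaintext = 0x17
s_1 = Round(s_0, k_0) = 0x7E
s_2 = Round(s_1, k_1) = 0xE8
s_3 = Round(s_2, k_2) = 0x85
s_4 = Round(s_3, k_3) = 0x59
s_5 = Round(s_4, k_4) = 0x97
s_6 = Round(s_5, k_5) = 0x79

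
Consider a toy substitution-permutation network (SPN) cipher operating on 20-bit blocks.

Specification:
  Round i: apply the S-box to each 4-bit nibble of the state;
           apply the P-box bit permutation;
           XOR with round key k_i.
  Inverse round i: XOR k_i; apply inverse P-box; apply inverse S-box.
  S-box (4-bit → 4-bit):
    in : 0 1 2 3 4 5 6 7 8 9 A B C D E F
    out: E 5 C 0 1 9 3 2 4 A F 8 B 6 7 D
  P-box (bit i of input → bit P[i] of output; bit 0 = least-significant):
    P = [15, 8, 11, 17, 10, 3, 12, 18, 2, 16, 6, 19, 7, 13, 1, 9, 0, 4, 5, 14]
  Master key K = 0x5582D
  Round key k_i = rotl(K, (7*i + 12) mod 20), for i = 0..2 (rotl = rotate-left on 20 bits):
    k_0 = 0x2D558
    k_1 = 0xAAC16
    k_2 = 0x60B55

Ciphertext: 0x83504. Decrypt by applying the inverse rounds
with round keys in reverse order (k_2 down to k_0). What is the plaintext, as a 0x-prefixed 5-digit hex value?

0x85B82

s_0 = ciphertext = 0x83504
s_1 = InvRound(s_0, k_2) = 0x692F2
s_2 = InvRound(s_1, k_1) = 0x8CFF8
s_3 = InvRound(s_2, k_0) = 0x85B82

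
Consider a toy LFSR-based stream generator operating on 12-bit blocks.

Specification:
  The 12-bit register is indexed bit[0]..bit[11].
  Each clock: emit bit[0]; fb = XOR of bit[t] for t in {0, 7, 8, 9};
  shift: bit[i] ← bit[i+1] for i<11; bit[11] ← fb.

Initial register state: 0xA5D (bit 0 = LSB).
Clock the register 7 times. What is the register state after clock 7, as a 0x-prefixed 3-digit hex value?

reg_0 = 0xA5D
clock 1: out=1, reg = 0x52E
clock 2: out=0, reg = 0xA97
clock 3: out=1, reg = 0xD4B
clock 4: out=1, reg = 0x6A5
clock 5: out=1, reg = 0xB52
clock 6: out=0, reg = 0x5A9
clock 7: out=1, reg = 0xAD4

0xAD4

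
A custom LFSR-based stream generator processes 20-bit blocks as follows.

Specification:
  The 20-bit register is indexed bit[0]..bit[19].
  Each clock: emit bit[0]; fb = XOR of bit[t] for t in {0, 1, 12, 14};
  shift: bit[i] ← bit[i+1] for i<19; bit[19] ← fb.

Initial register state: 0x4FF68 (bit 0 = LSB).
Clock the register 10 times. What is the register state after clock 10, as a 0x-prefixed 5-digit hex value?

reg_0 = 0x4FF68
clock 1: out=0, reg = 0x27FB4
clock 2: out=0, reg = 0x13FDA
clock 3: out=0, reg = 0x09FED
clock 4: out=1, reg = 0x04FF6
clock 5: out=0, reg = 0x027FB
clock 6: out=1, reg = 0x013FD
clock 7: out=1, reg = 0x009FE
clock 8: out=0, reg = 0x804FF
clock 9: out=1, reg = 0x4027F
clock 10: out=1, reg = 0x2013F

0x2013F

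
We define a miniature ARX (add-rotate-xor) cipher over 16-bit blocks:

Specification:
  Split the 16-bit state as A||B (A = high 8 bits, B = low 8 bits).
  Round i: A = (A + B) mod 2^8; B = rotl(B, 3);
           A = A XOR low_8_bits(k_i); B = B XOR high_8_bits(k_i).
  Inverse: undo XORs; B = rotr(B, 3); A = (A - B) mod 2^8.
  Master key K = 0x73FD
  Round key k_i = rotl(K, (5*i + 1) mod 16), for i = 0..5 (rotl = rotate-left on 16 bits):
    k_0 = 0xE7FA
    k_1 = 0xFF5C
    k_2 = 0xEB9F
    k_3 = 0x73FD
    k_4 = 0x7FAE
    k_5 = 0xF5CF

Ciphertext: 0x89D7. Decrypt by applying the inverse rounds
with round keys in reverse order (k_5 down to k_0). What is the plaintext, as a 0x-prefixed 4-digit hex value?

0x85B7

s_0 = ciphertext = 0x89D7
s_1 = InvRound(s_0, k_5) = 0x0244
s_2 = InvRound(s_1, k_4) = 0x4567
s_3 = InvRound(s_2, k_3) = 0x3682
s_4 = InvRound(s_3, k_2) = 0x7C2D
s_5 = InvRound(s_4, k_1) = 0xC65A
s_6 = InvRound(s_5, k_0) = 0x85B7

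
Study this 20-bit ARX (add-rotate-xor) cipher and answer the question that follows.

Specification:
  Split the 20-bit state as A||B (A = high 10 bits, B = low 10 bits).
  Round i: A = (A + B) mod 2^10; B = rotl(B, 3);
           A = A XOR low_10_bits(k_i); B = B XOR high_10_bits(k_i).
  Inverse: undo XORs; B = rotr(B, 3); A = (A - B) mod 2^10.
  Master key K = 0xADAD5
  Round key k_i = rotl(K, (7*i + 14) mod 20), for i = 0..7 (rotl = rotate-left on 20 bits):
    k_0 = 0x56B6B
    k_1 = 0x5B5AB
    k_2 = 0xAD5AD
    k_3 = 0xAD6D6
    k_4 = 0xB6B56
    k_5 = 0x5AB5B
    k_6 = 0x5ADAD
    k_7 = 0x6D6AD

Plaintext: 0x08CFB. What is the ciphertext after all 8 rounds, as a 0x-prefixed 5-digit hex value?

s_0 = plaintext = 0x08CFB
s_1 = Round(s_0, k_0) = 0x9D683
s_2 = Round(s_1, k_1) = 0x54D70
s_3 = Round(s_2, k_2) = 0xDB937
s_4 = Round(s_3, k_3) = 0x9CF0F
s_5 = Round(s_4, k_4) = 0xB52A4
s_6 = Round(s_5, k_5) = 0x88C4F
s_7 = Round(s_6, k_6) = 0xF7F13
s_8 = Round(s_7, k_7) = 0x17D2B

0x17D2B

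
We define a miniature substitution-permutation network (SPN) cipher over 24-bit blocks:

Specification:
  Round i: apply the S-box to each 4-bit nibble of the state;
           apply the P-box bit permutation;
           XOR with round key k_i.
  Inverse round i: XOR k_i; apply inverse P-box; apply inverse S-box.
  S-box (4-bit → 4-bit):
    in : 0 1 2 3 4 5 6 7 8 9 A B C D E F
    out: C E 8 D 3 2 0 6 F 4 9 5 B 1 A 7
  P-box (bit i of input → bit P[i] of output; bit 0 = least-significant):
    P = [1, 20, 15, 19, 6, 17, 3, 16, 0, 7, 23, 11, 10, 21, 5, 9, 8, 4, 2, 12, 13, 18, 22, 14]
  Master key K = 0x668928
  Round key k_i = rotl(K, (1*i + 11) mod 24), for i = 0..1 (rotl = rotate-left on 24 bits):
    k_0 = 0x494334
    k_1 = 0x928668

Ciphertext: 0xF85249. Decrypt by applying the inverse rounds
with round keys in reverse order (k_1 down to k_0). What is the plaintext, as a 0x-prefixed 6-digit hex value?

0xB032C0

s_0 = ciphertext = 0xF85249
s_1 = InvRound(s_0, k_1) = 0x02FD50
s_2 = InvRound(s_1, k_0) = 0xB032C0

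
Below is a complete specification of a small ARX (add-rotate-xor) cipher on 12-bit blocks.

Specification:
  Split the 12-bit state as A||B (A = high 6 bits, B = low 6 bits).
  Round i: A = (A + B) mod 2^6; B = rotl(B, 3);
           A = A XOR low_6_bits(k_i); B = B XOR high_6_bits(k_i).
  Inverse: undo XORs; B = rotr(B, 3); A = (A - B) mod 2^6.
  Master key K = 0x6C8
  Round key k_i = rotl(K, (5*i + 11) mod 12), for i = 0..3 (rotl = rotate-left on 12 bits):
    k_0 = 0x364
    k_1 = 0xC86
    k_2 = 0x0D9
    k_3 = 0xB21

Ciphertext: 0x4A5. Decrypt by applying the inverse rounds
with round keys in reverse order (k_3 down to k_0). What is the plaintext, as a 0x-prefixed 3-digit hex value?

0x88A

s_0 = ciphertext = 0x4A5
s_1 = InvRound(s_0, k_3) = 0xA89
s_2 = InvRound(s_1, k_2) = 0x891
s_3 = InvRound(s_2, k_1) = 0x21C
s_4 = InvRound(s_3, k_0) = 0x88A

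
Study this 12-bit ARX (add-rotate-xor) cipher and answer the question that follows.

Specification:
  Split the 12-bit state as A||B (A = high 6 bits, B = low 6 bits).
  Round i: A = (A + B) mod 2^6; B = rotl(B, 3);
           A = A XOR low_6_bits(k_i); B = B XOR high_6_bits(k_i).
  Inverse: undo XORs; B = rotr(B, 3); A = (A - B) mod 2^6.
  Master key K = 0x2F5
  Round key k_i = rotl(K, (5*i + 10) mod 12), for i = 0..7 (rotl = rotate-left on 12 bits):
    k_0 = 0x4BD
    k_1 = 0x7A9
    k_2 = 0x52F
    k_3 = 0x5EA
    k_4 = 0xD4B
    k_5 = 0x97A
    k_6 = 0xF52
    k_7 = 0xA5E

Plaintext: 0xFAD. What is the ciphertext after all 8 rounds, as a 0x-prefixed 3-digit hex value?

0x059

s_0 = plaintext = 0xFAD
s_1 = Round(s_0, k_0) = 0x5BF
s_2 = Round(s_1, k_1) = 0xF21
s_3 = Round(s_2, k_2) = 0xC98
s_4 = Round(s_3, k_3) = 0x814
s_5 = Round(s_4, k_4) = 0xFD7
s_6 = Round(s_5, k_5) = 0xB1F
s_7 = Round(s_6, k_6) = 0x646
s_8 = Round(s_7, k_7) = 0x059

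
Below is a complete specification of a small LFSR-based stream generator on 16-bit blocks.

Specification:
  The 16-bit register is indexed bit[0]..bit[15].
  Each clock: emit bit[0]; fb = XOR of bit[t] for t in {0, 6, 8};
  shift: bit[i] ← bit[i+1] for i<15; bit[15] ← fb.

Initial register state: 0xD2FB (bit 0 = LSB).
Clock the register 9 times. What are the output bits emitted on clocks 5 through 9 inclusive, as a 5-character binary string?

11110

reg_0 = 0xD2FB
clock 1: out=1, reg = 0x697D
clock 2: out=1, reg = 0xB4BE
clock 3: out=0, reg = 0x5A5F
clock 4: out=1, reg = 0x2D2F
clock 5: out=1, reg = 0x1697
clock 6: out=1, reg = 0x8B4B
clock 7: out=1, reg = 0xC5A5
clock 8: out=1, reg = 0x62D2
clock 9: out=0, reg = 0xB169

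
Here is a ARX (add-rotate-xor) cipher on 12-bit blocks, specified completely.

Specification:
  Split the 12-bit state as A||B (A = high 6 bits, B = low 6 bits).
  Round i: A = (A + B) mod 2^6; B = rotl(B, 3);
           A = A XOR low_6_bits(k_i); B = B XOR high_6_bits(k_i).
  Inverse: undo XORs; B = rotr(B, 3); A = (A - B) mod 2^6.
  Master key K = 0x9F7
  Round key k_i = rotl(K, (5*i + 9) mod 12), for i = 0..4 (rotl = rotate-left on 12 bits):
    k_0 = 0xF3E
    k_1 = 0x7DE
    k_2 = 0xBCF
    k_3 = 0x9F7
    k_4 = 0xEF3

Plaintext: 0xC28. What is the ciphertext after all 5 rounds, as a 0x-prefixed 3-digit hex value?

0xD6A

s_0 = plaintext = 0xC28
s_1 = Round(s_0, k_0) = 0x9B9
s_2 = Round(s_1, k_1) = 0x050
s_3 = Round(s_2, k_2) = 0x7AD
s_4 = Round(s_3, k_3) = 0xF0A
s_5 = Round(s_4, k_4) = 0xD6A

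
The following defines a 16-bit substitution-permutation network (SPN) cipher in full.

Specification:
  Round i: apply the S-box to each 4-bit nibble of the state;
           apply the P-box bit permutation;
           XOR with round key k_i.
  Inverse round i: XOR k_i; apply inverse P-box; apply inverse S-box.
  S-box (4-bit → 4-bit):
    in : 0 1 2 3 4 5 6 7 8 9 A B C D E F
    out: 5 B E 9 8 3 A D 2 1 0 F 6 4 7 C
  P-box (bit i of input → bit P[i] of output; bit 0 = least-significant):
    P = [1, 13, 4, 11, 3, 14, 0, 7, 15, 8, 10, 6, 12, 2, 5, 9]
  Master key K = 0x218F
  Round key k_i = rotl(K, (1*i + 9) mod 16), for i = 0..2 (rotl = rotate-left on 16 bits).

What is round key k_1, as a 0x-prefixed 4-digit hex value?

0x3C86

K = 0x218F
k_0 = rotl(K, (1*0+9) mod 16) = rotl(K, 9) = 0x1E43
k_1 = rotl(K, (1*1+9) mod 16) = rotl(K, 10) = 0x3C86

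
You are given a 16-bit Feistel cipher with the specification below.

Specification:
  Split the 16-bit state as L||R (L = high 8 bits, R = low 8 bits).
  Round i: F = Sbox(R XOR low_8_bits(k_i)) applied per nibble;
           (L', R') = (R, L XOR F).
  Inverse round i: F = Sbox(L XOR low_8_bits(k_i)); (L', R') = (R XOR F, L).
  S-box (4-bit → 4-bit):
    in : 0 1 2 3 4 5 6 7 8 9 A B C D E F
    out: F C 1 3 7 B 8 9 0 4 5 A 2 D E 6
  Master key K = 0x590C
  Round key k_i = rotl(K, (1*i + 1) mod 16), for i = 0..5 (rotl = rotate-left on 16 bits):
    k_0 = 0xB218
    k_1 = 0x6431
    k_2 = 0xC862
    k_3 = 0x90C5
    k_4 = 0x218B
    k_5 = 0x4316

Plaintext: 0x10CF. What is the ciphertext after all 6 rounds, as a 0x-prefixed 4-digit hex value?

s_0 = plaintext = 0x10CF
s_1 = Round(s_0, k_0) = 0xCFC9
s_2 = Round(s_1, k_1) = 0xC9AF
s_3 = Round(s_2, k_2) = 0xAFE4
s_4 = Round(s_3, k_3) = 0xE4B3
s_5 = Round(s_4, k_4) = 0xB3D4
s_6 = Round(s_5, k_5) = 0xD492

0xD492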